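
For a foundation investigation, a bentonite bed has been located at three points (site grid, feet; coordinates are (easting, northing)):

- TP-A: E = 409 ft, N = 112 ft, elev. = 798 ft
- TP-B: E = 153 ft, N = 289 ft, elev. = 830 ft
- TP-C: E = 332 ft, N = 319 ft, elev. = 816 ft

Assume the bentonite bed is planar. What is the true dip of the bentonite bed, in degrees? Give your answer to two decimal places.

5.88°

Two edge vectors: TP-A→TP-B = (-256, 177, 32), TP-A→TP-C = (-77, 207, 18).
Normal n = (TP-A→TP-B) × (TP-A→TP-C) = (-3438, 2144, -39363).
So ∂z/∂E = −n_x/n_z = −0.08734 and ∂z/∂N = −n_y/n_z = 0.05447.
Gradient magnitude |∇z| = √(a² + b²) = √(0.00763 + 0.00297) = 0.10293.
True dip = arctan(0.10293) = 5.88°, dipping toward ESE (azimuth ≈ 122°).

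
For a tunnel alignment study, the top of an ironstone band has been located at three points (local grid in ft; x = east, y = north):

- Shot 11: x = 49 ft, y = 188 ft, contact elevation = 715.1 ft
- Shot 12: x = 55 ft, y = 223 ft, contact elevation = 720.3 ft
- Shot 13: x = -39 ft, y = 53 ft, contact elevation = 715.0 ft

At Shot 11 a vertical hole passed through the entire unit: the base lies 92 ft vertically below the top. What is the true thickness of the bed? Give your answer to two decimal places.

Two edge vectors: Shot 11→Shot 12 = (6, 35, 5.2), Shot 11→Shot 13 = (-88, -135, -0.1).
Normal n = (Shot 11→Shot 12) × (Shot 11→Shot 13) = (698.5, -457, 2270).
So ∂z/∂x = −n_x/n_z = −0.30771 and ∂z/∂y = −n_y/n_z = 0.20132.
|∇z| = √(a²+b²) = 0.36772, so dip δ = arctan(0.36772) = 20.19°.
True thickness = vertical thickness × cos δ = 92 × cos 20.19° = 86.35 ft.

86.35 ft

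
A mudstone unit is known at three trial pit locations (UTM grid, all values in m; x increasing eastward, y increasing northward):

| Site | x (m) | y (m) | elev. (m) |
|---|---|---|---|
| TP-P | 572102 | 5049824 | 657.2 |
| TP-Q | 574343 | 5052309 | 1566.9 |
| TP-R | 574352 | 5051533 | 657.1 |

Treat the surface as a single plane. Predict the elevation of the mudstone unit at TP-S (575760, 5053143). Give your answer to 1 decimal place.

1285.3 m

Let the plane be z = a·x + b·y + c.
TP-Q−TP-P: 2241a + 2485b = 909.7;  TP-R−TP-P: 2250a + 1709b = −0.1.
Solving gives a = −0.882787881, b = 1.162184161.
Then c = 657.2 − a·572102 − b·5049824 = −5363123.56.
At (575760, 5053143): z = −508274.0 + 5872682.8 − 5363123.56 = 1285.3 m.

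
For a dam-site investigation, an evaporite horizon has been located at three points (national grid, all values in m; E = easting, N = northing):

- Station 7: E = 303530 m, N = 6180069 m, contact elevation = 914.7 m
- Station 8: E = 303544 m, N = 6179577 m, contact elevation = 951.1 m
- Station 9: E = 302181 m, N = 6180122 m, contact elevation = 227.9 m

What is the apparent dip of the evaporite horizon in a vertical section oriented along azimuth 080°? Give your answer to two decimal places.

Two edge vectors: Station 7→Station 8 = (14, -492, 36.4), Station 7→Station 9 = (-1349, 53, -686.8).
Normal n = (Station 7→Station 8) × (Station 7→Station 9) = (335976.4, -39488.4, -662966).
So ∂z/∂E = −n_x/n_z = 0.50678 and ∂z/∂N = −n_y/n_z = −0.05956.
Unit vector along 080° is (sin 80°, cos 80°) = (0.9848, 0.1736).
Slope in that direction = a·(0.9848) + b·(0.1736) = 0.48874.
Apparent dip = arctan|0.48874| = 26.05° (true dip is 27.0°, so apparent ≤ true as expected).

26.05°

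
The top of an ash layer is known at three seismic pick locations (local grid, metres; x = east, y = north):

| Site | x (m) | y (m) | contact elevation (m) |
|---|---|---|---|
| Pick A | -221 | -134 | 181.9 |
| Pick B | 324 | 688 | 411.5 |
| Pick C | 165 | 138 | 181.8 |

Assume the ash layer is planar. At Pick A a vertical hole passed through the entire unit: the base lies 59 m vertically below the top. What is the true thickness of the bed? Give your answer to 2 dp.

49.65 m

Two edge vectors: Pick A→Pick B = (545, 822, 229.6), Pick A→Pick C = (386, 272, -0.1).
Normal n = (Pick A→Pick B) × (Pick A→Pick C) = (-62533.4, 88680.1, -169052).
So ∂z/∂x = −n_x/n_z = −0.36991 and ∂z/∂y = −n_y/n_z = 0.52457.
|∇z| = √(a²+b²) = 0.64188, so dip δ = arctan(0.64188) = 32.70°.
True thickness = vertical thickness × cos δ = 59 × cos 32.70° = 49.65 m.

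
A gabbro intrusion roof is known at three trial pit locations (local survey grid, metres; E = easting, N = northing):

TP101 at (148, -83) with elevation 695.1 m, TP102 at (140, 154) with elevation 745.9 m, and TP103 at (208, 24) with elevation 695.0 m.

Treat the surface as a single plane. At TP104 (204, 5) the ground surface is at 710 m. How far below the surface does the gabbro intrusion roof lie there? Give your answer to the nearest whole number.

Two edge vectors: TP101→TP102 = (-8, 237, 50.8), TP101→TP103 = (60, 107, -0.1).
Normal n = (TP101→TP102) × (TP101→TP103) = (-5459.3, 3047.2, -15076).
So ∂z/∂E = −n_x/n_z = −0.36212 and ∂z/∂N = −n_y/n_z = 0.20212.
Intercept c from TP101: 695.1 + 53.59 + 16.78 = 765.47.
At (204, 5): z_contact = −73.9 + 1.0 + 765.47 = 692.6 m.
Depth below ground = 710 − 692.6 = 17 m.

17 m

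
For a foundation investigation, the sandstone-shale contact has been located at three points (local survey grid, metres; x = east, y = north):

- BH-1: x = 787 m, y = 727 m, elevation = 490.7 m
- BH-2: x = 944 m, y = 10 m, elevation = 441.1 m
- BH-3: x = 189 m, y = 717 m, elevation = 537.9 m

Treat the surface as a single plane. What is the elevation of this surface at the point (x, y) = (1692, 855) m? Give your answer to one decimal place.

425.1 m

Two edge vectors: BH-1→BH-2 = (157, -717, -49.6), BH-1→BH-3 = (-598, -10, 47.2).
Normal n = (BH-1→BH-2) × (BH-1→BH-3) = (-34338.4, 22250.4, -430336).
So ∂z/∂x = −n_x/n_z = −0.079794 and ∂z/∂y = −n_y/n_z = 0.051705.
Intercept c from BH-1: 490.7 + 62.80 − 37.59 = 515.91.
At (1692, 855): z = −135.0 + 44.2 + 515.91 = 425.1 m.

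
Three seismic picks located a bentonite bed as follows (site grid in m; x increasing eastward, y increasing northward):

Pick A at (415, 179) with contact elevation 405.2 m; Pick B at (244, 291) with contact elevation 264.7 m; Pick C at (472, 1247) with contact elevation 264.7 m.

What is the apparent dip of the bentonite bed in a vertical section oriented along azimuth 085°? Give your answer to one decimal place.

34.7°

Two edge vectors: Pick A→Pick B = (-171, 112, -140.5), Pick A→Pick C = (57, 1068, -140.5).
Normal n = (Pick A→Pick B) × (Pick A→Pick C) = (134318, -32034, -189012).
So ∂z/∂x = −n_x/n_z = 0.71063 and ∂z/∂y = −n_y/n_z = −0.16948.
Unit vector along 085° is (sin 85°, cos 85°) = (0.9962, 0.0872).
Slope in that direction = a·(0.9962) + b·(0.0872) = 0.69316.
Apparent dip = arctan|0.69316| = 34.7° (true dip is 36.2°, so apparent ≤ true as expected).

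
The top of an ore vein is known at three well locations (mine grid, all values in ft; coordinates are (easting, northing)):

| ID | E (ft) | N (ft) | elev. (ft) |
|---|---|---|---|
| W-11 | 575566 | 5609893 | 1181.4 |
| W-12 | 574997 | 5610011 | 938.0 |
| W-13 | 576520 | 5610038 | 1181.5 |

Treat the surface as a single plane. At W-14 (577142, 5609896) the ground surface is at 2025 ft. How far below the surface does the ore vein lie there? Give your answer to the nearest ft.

562 ft

Two edge vectors: W-11→W-12 = (-569, 118, -243.4), W-11→W-13 = (954, 145, 0.1).
Normal n = (W-11→W-12) × (W-11→W-13) = (35304.8, -232146.7, -195077).
So ∂z/∂E = −n_x/n_z = 0.18097879 and ∂z/∂N = −n_y/n_z = −1.19002599.
Intercept c from W-11: 1181.4 − 104165.24 + 6675918.47 = 6572934.63.
At (577142, 5609896): z_contact = 104450.5 − 6675922.0 + 6572934.63 = 1463.1 ft.
Depth below ground = 2025 − 1463.1 = 562 ft.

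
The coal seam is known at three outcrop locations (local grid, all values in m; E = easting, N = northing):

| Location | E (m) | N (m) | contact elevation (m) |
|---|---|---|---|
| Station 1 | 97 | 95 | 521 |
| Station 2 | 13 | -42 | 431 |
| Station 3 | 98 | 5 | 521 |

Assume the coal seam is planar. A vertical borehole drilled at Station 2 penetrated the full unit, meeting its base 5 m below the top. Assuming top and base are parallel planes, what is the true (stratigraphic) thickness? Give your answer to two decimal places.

3.44 m

Let the plane be z = a·E + b·N + c.
Station 2−Station 1: −84a − 137b = −90;  Station 3−Station 1: 1a − 90b = 0.
Solving gives a = 1.05236, b = 0.01169.
|∇z| = √(a²+b²) = 1.05242, so dip δ = arctan(1.05242) = 46.46°.
True thickness = vertical thickness × cos δ = 5 × cos 46.46° = 3.44 m.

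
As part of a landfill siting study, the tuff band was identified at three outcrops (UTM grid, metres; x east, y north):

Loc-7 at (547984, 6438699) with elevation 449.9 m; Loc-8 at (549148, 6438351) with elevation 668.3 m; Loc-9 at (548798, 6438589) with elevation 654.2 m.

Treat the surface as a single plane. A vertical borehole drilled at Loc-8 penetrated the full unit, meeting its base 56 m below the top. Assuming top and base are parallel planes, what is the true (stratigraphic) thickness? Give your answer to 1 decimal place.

50.3 m

Two edge vectors: Loc-7→Loc-8 = (1164, -348, 218.4), Loc-7→Loc-9 = (814, -110, 204.3).
Normal n = (Loc-7→Loc-8) × (Loc-7→Loc-9) = (-47072.4, -60027.6, 155232).
So ∂z/∂x = −n_x/n_z = 0.30324 and ∂z/∂y = −n_y/n_z = 0.38670.
|∇z| = √(a²+b²) = 0.49141, so dip δ = arctan(0.49141) = 26.17°.
True thickness = vertical thickness × cos δ = 56 × cos 26.17° = 50.3 m.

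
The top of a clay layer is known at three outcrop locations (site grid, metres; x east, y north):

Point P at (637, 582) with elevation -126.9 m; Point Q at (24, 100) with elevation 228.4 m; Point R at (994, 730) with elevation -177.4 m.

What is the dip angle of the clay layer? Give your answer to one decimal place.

Two edge vectors: Point P→Point Q = (-613, -482, 355.3), Point P→Point R = (357, 148, -50.5).
Normal n = (Point P→Point Q) × (Point P→Point R) = (-28243.4, 95885.6, 81350).
So ∂z/∂x = −n_x/n_z = 0.34718 and ∂z/∂y = −n_y/n_z = −1.17868.
Gradient magnitude |∇z| = √(a² + b²) = √(0.12054 + 1.38929) = 1.22875.
True dip = arctan(1.22875) = 50.9°, dipping toward NNW (azimuth ≈ 344°).

50.9°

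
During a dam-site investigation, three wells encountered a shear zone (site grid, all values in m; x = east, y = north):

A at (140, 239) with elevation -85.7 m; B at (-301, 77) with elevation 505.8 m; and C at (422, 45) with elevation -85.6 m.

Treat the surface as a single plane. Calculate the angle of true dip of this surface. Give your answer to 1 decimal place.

57.1°

Two edge vectors: A→B = (-441, -162, 591.5), A→C = (282, -194, 0.1).
Normal n = (A→B) × (A→C) = (114734.8, 166847.1, 131238).
So ∂z/∂x = −n_x/n_z = −0.87425 and ∂z/∂y = −n_y/n_z = −1.27133.
Gradient magnitude |∇z| = √(a² + b²) = √(0.76431 + 1.61629) = 1.54292.
True dip = arctan(1.54292) = 57.1°, dipping toward NE (azimuth ≈ 035°).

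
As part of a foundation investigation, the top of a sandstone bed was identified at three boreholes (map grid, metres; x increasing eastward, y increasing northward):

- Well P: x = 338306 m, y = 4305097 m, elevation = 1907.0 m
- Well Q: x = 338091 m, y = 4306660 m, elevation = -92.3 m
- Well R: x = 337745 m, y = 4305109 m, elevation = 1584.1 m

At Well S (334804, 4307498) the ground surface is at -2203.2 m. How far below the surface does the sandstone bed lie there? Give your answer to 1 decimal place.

705.0 m

Let the plane be z = a·x + b·y + c.
Well Q−Well P: −215a + 1563b = −1999.3;  Well R−Well P: −561a + 12b = −322.9.
Solving gives a = 0.549835805, b = −1.203509470.
Then c = 1907 − a·338306 − b·4305097 = 4997119.26.
At (334804, 4307498): z_contact = 184087.23 − 5184114.64 + 4997119.26 = -2908.15 m.
Depth below ground = -2203.2 − (-2908.15) = 705.0 m.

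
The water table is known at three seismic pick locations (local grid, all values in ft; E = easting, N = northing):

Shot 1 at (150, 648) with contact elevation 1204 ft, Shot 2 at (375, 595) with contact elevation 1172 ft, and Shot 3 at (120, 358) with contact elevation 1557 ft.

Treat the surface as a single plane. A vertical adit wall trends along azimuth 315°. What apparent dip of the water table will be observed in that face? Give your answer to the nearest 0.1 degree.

28.1°

Let the plane be z = a·E + b·N + c.
Shot 2−Shot 1: 225a − 53b = −32;  Shot 3−Shot 1: −30a − 290b = 353.
Solving gives a = −0.41875, b = −1.17392.
Unit vector along 315° is (sin 315°, cos 315°) = (-0.7071, 0.7071).
Slope in that direction = a·(-0.7071) + b·(0.7071) = −0.53399.
Apparent dip = arctan|0.53399| = 28.1° (true dip is 51.3°, so apparent ≤ true as expected).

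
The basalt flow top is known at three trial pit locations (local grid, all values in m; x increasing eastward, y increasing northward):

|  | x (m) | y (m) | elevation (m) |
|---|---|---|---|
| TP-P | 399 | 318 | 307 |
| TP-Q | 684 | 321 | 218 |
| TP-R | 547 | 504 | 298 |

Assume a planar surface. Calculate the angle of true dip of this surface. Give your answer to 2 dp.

20.49°

Let the plane be z = a·x + b·y + c.
TP-Q−TP-P: 285a + 3b = −89;  TP-R−TP-P: 148a + 186b = −9.
Solving gives a = −0.31440, b = 0.20178.
Gradient magnitude |∇z| = √(a² + b²) = √(0.09885 + 0.04072) = 0.37359.
True dip = arctan(0.37359) = 20.49°, dipping toward ESE (azimuth ≈ 123°).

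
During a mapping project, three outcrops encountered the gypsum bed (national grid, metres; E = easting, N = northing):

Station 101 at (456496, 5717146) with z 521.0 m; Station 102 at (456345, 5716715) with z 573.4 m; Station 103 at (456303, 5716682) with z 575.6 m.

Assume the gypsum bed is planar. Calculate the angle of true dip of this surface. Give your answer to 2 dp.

Two edge vectors: Station 101→Station 102 = (-151, -431, 52.4), Station 101→Station 103 = (-193, -464, 54.6).
Normal n = (Station 101→Station 102) × (Station 101→Station 103) = (781, -1868.6, -13119).
So ∂z/∂E = −n_x/n_z = 0.05953 and ∂z/∂N = −n_y/n_z = −0.14243.
Gradient magnitude |∇z| = √(a² + b²) = √(0.00354 + 0.02029) = 0.15438.
True dip = arctan(0.15438) = 8.78°, dipping toward NNW (azimuth ≈ 337°).

8.78°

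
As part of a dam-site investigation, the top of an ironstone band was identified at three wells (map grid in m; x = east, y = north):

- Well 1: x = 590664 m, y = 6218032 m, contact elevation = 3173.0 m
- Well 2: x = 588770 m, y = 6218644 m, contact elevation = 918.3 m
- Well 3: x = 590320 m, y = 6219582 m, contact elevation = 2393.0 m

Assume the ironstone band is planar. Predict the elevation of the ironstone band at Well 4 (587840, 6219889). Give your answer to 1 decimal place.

Let the plane be z = a·x + b·y + c.
Well 2−Well 1: −1894a + 612b = −2254.7;  Well 3−Well 1: −344a + 1550b = −780.
Solving gives a = 1.107242038, b = −0.257489509.
Then c = 3173 − a·590664 − b·6218032 = 950242.99.
At (587840, 6219889): z = 650881.2 − 1601556.2 + 950242.99 = -432.0 m.

-432.0 m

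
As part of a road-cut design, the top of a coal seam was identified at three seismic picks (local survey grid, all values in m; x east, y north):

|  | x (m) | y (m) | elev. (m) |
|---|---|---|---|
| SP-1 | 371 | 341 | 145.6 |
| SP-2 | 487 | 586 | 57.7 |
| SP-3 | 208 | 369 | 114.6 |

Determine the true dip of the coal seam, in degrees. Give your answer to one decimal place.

23.4°

Let the plane be z = a·x + b·y + c.
SP-2−SP-1: 116a + 245b = −87.9;  SP-3−SP-1: −163a + 28b = −31.
Solving gives a = 0.11888, b = −0.41506.
Gradient magnitude |∇z| = √(a² + b²) = √(0.01413 + 0.17228) = 0.43175.
True dip = arctan(0.43175) = 23.4°, dipping toward NNW (azimuth ≈ 344°).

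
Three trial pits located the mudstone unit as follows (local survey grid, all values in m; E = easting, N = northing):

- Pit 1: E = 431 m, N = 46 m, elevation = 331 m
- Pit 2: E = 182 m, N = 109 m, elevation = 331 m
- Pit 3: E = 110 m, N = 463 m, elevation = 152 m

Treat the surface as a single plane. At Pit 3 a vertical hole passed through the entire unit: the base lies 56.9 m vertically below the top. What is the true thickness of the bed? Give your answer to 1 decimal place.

Two edge vectors: Pit 1→Pit 2 = (-249, 63, 0), Pit 1→Pit 3 = (-321, 417, -179).
Normal n = (Pit 1→Pit 2) × (Pit 1→Pit 3) = (-11277, -44571, -83610).
So ∂z/∂E = −n_x/n_z = −0.13488 and ∂z/∂N = −n_y/n_z = −0.53308.
|∇z| = √(a²+b²) = 0.54988, so dip δ = arctan(0.54988) = 28.81°.
True thickness = vertical thickness × cos δ = 56.9 × cos 28.81° = 49.9 m.

49.9 m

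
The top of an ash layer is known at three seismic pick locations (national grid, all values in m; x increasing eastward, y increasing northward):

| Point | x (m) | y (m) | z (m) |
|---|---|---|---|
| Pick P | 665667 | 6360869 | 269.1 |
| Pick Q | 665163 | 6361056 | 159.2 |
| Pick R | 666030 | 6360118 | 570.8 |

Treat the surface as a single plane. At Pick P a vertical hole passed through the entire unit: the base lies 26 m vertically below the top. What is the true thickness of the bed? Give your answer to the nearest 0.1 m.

24.4 m

Let the plane be z = a·x + b·y + c.
Pick Q−Pick P: −504a + 187b = −109.9;  Pick R−Pick P: 363a − 751b = 301.7.
Solving gives a = 0.08408, b = −0.36109.
|∇z| = √(a²+b²) = 0.37075, so dip δ = arctan(0.37075) = 20.34°.
True thickness = vertical thickness × cos δ = 26 × cos 20.34° = 24.4 m.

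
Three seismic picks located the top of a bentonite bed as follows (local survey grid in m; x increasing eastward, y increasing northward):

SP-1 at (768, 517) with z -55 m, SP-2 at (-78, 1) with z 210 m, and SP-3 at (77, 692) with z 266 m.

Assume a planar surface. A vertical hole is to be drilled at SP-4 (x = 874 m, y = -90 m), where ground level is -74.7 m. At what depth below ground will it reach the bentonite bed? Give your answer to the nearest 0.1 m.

Two edge vectors: SP-1→SP-2 = (-846, -516, 265), SP-1→SP-3 = (-691, 175, 321).
Normal n = (SP-1→SP-2) × (SP-1→SP-3) = (-212011, 88451, -504606).
So ∂z/∂x = −n_x/n_z = −0.42015 and ∂z/∂y = −n_y/n_z = 0.17529.
Intercept c from SP-1: -55 + 322.68 − 90.62 = 177.05.
At (874, -90): z_contact = −367.21 − 15.78 + 177.05 = -205.94 m.
Depth below ground = -74.7 − (-205.94) = 131.2 m.

131.2 m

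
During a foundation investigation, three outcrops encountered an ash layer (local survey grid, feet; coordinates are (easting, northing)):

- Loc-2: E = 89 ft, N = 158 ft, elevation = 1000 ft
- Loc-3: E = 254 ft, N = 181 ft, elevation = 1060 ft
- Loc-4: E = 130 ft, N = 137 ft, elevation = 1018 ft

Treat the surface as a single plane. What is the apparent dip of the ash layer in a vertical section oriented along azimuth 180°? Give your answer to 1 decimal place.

6.6°

Let the plane be z = a·E + b·N + c.
Loc-3−Loc-2: 165a + 23b = 60;  Loc-4−Loc-2: 41a − 21b = 18.
Solving gives a = 0.37976, b = −0.11570.
Unit vector along 180° is (sin 180°, cos 180°) = (0.0000, -1.0000).
Slope in that direction = a·(0.0000) + b·(-1.0000) = 0.11570.
Apparent dip = arctan|0.11570| = 6.6° (true dip is 21.7°, so apparent ≤ true as expected).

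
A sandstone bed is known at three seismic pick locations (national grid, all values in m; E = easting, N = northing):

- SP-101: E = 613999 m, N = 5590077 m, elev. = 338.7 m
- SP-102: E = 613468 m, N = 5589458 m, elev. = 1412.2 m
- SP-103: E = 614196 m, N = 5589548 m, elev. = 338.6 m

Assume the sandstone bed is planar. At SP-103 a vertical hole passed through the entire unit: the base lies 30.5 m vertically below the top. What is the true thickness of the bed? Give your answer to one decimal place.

Two edge vectors: SP-101→SP-102 = (-531, -619, 1073.5), SP-101→SP-103 = (197, -529, -0.1).
Normal n = (SP-101→SP-102) × (SP-101→SP-103) = (567943.4, 211426.4, 402842).
So ∂z/∂E = −n_x/n_z = −1.40984 and ∂z/∂N = −n_y/n_z = −0.52484.
|∇z| = √(a²+b²) = 1.50436, so dip δ = arctan(1.50436) = 56.39°.
True thickness = vertical thickness × cos δ = 30.5 × cos 56.39° = 16.9 m.

16.9 m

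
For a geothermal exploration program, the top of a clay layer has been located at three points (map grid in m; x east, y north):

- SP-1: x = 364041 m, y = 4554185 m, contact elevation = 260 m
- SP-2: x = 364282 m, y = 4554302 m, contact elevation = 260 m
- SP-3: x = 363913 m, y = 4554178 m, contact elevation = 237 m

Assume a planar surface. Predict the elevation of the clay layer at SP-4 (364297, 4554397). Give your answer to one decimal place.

Let the plane be z = a·x + b·y + c.
SP-2−SP-1: 241a + 117b = 0;  SP-3−SP-1: −128a − 7b = −23.
Solving gives a = 0.202498307, b = −0.417111897.
Then c = 260 − a·364041 − b·4554185 = 1826147.06.
At (364297, 4554397): z = 73769.5 − 1899693.2 + 1826147.06 = 223.4 m.

223.4 m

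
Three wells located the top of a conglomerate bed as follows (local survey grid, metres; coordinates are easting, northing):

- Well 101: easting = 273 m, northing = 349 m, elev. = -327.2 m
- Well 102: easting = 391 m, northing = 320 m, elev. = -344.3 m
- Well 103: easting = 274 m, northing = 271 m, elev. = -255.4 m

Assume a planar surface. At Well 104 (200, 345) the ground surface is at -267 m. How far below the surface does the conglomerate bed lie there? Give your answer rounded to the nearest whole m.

Two edge vectors: Well 101→Well 102 = (118, -29, -17.1), Well 101→Well 103 = (1, -78, 71.8).
Normal n = (Well 101→Well 102) × (Well 101→Well 103) = (-3416, -8489.5, -9175).
So ∂z/∂easting = −n_x/n_z = −0.37232 and ∂z/∂northing = −n_y/n_z = −0.92529.
Intercept c from Well 101: -327.2 + 101.64 + 322.92 = 97.37.
At (200, 345): z_contact = −74.5 − 319.2 + 97.37 = -296.3 m.
Depth below ground = -267 − (-296.3) = 29 m.

29 m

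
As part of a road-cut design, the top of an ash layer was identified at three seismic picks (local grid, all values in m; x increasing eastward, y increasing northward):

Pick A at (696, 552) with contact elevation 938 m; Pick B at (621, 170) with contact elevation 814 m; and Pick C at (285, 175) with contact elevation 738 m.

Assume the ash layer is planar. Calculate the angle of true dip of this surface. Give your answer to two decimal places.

19.91°

Let the plane be z = a·x + b·y + c.
Pick B−Pick A: −75a − 382b = −124;  Pick C−Pick A: −411a − 377b = −200.
Solving gives a = 0.23035, b = 0.27938.
Gradient magnitude |∇z| = √(a² + b²) = √(0.05306 + 0.07805) = 0.36210.
True dip = arctan(0.36210) = 19.91°, dipping toward SW (azimuth ≈ 220°).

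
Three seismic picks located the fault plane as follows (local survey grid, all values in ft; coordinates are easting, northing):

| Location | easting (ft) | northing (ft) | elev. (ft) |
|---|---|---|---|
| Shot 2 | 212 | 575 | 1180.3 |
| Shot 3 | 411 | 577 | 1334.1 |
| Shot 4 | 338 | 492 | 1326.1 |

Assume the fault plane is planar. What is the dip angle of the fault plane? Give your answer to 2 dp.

Two edge vectors: Shot 2→Shot 3 = (199, 2, 153.8), Shot 2→Shot 4 = (126, -83, 145.8).
Normal n = (Shot 2→Shot 3) × (Shot 2→Shot 4) = (13057, -9635.4, -16769).
So ∂z/∂easting = −n_x/n_z = 0.77864 and ∂z/∂northing = −n_y/n_z = −0.57460.
Gradient magnitude |∇z| = √(a² + b²) = √(0.60628 + 0.33016) = 0.96770.
True dip = arctan(0.96770) = 44.06°, dipping toward NW (azimuth ≈ 306°).

44.06°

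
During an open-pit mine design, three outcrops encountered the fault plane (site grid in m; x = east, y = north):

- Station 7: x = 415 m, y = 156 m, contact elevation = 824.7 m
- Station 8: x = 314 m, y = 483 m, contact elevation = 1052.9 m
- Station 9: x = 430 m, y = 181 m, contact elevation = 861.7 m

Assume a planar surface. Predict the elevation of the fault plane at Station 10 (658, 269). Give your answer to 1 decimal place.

Let the plane be z = a·x + b·y + c.
Station 8−Station 7: −101a + 327b = 228.2;  Station 9−Station 7: 15a + 25b = 37.
Solving gives a = 0.86057, b = 0.96366.
Then c = 824.7 − a·415 − b·156 = 317.23.
At (658, 269): z = 566.3 + 259.2 + 317.23 = 1142.7 m.

1142.7 m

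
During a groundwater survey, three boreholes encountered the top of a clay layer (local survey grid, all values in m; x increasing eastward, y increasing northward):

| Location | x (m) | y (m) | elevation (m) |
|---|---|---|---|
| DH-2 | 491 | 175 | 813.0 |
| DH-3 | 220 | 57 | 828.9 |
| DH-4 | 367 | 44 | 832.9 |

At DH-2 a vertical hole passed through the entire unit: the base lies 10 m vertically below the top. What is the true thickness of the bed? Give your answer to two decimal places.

Let the plane be z = a·x + b·y + c.
DH-3−DH-2: −271a − 118b = 15.9;  DH-4−DH-2: −124a − 131b = 19.9.
Solving gives a = 0.01271, b = −0.16394.
|∇z| = √(a²+b²) = 0.16443, so dip δ = arctan(0.16443) = 9.34°.
True thickness = vertical thickness × cos δ = 10 × cos 9.34° = 9.87 m.

9.87 m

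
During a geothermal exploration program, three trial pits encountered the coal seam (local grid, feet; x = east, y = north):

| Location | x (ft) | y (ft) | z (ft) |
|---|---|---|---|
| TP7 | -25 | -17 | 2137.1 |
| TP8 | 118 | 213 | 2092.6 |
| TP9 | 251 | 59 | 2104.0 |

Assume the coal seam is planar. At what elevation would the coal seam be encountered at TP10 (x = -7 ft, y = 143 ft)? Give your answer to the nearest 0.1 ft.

2112.7 ft

Let the plane be z = a·x + b·y + c.
TP8−TP7: 143a + 230b = −44.5;  TP9−TP7: 276a + 76b = −33.1.
Solving gives a = −0.08042, b = −0.14348.
Then c = 2137.1 − a·-25 − b·-17 = 2132.65.
At (-7, 143): z = 0.6 − 20.5 + 2132.65 = 2112.7 ft.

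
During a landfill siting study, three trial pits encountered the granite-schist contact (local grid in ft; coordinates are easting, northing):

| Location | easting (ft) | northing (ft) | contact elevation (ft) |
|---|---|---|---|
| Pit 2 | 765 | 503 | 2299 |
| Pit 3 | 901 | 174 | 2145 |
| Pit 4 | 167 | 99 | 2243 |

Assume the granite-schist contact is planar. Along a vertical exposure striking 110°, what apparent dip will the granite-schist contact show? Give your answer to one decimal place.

16.6°

Let the plane be z = a·easting + b·northing + c.
Pit 3−Pit 2: 136a − 329b = −154;  Pit 4−Pit 2: −598a − 404b = −56.
Solving gives a = −0.17399, b = 0.39616.
Unit vector along 110° is (sin 110°, cos 110°) = (0.9397, -0.3420).
Slope in that direction = a·(0.9397) + b·(-0.3420) = −0.29900.
Apparent dip = arctan|0.29900| = 16.6° (true dip is 23.4°, so apparent ≤ true as expected).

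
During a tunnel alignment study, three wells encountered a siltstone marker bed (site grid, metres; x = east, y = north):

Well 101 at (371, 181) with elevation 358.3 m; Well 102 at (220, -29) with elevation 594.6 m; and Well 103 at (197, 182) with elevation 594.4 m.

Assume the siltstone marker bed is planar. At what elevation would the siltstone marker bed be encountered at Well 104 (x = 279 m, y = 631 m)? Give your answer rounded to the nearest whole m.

416 m

Let the plane be z = a·x + b·y + c.
Well 102−Well 101: −151a − 210b = 236.3;  Well 103−Well 101: −174a + 1b = 236.1.
Solving gives a = −1.35775, b = −0.14895.
Then c = 358.3 − a·371 − b·181 = 888.99.
At (279, 631): z = −378.8 − 94.0 + 888.99 = 416.2 m.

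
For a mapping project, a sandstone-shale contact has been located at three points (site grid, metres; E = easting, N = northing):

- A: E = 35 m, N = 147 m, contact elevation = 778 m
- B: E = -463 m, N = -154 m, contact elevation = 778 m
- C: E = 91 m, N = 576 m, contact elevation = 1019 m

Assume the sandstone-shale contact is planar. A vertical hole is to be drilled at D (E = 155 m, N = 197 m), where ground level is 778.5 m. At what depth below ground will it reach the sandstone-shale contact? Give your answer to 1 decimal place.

14.2 m

Two edge vectors: A→B = (-498, -301, 0), A→C = (56, 429, 241).
Normal n = (A→B) × (A→C) = (-72541, 120018, -196786).
So ∂z/∂E = −n_x/n_z = −0.36863 and ∂z/∂N = −n_y/n_z = 0.60989.
Intercept c from A: 778 + 12.90 − 89.65 = 701.25.
At (155, 197): z_contact = −57.14 + 120.15 + 701.25 = 764.26 m.
Depth below ground = 778.5 − 764.26 = 14.2 m.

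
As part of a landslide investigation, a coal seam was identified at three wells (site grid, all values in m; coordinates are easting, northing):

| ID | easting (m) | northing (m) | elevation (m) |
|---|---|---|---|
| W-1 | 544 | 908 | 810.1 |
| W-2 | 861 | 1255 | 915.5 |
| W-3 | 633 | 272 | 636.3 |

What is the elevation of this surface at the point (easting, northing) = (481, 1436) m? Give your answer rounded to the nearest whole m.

955 m

Let the plane be z = a·easting + b·northing + c.
W-2−W-1: 317a + 347b = 105.4;  W-3−W-1: 89a − 636b = −173.8.
Solving gives a = 0.02893, b = 0.27732.
Then c = 810.1 − a·544 − b·908 = 542.56.
At (481, 1436): z = 13.9 + 398.2 + 542.56 = 954.7 m.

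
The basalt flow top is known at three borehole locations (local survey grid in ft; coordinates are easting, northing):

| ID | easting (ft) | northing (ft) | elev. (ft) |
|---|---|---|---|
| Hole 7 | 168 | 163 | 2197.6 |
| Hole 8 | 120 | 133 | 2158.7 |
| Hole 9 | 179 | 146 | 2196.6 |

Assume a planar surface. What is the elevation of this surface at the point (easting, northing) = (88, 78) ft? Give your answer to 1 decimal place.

Two edge vectors: Hole 7→Hole 8 = (-48, -30, -38.9), Hole 7→Hole 9 = (11, -17, -1).
Normal n = (Hole 7→Hole 8) × (Hole 7→Hole 9) = (-631.3, -475.9, 1146).
So ∂z/∂easting = −n_x/n_z = 0.55087 and ∂z/∂northing = −n_y/n_z = 0.41527.
Intercept c from Hole 7: 2197.6 − 92.55 − 67.69 = 2037.36.
At (88, 78): z = 48.5 + 32.4 + 2037.36 = 2118.2 ft.

2118.2 ft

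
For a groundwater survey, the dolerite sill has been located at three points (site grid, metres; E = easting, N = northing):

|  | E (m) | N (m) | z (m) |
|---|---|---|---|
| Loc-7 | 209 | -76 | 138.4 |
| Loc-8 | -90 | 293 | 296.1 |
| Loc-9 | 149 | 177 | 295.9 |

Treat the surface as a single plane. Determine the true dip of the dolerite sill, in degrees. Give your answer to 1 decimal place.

38.0°

Let the plane be z = a·E + b·N + c.
Loc-8−Loc-7: −299a + 369b = 157.7;  Loc-9−Loc-7: −60a + 253b = 157.5.
Solving gives a = 0.34050, b = 0.70328.
Gradient magnitude |∇z| = √(a² + b²) = √(0.11594 + 0.49461) = 0.78138.
True dip = arctan(0.78138) = 38.0°, dipping toward SSW (azimuth ≈ 206°).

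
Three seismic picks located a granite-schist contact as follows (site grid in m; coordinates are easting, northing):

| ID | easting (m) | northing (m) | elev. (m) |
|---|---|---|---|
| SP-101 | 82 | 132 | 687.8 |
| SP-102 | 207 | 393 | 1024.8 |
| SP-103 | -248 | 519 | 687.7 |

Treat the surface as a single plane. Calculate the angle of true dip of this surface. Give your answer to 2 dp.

51.88°

Two edge vectors: SP-101→SP-102 = (125, 261, 337), SP-101→SP-103 = (-330, 387, -0.1).
Normal n = (SP-101→SP-102) × (SP-101→SP-103) = (-130445.1, -111197.5, 134505).
So ∂z/∂easting = −n_x/n_z = 0.96982 and ∂z/∂northing = −n_y/n_z = 0.82672.
Gradient magnitude |∇z| = √(a² + b²) = √(0.94054 + 0.68346) = 1.27436.
True dip = arctan(1.27436) = 51.88°, dipping toward SW (azimuth ≈ 230°).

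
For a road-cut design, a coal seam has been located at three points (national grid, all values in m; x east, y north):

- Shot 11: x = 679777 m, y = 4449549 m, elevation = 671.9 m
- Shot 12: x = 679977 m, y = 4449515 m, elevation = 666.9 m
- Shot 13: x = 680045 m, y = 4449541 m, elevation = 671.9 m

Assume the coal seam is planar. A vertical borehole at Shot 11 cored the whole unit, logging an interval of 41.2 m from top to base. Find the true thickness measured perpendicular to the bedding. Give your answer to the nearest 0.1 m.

40.6 m

Two edge vectors: Shot 11→Shot 12 = (200, -34, -5), Shot 11→Shot 13 = (268, -8, 0).
Normal n = (Shot 11→Shot 12) × (Shot 11→Shot 13) = (-40, -1340, 7512).
So ∂z/∂x = −n_x/n_z = 0.00532 and ∂z/∂y = −n_y/n_z = 0.17838.
|∇z| = √(a²+b²) = 0.17846, so dip δ = arctan(0.17846) = 10.12°.
True thickness = vertical thickness × cos δ = 41.2 × cos 10.12° = 40.6 m.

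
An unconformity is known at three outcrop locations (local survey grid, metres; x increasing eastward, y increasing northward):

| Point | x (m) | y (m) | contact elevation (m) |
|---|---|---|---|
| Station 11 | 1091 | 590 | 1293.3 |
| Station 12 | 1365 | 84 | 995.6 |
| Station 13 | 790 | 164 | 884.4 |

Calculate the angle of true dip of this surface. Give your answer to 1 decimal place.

Let the plane be z = a·x + b·y + c.
Station 12−Station 11: 274a − 506b = −297.7;  Station 13−Station 11: −301a − 426b = −408.9.
Solving gives a = 0.29767, b = 0.74953.
Gradient magnitude |∇z| = √(a² + b²) = √(0.08861 + 0.56180) = 0.80648.
True dip = arctan(0.80648) = 38.9°, dipping toward SSW (azimuth ≈ 202°).

38.9°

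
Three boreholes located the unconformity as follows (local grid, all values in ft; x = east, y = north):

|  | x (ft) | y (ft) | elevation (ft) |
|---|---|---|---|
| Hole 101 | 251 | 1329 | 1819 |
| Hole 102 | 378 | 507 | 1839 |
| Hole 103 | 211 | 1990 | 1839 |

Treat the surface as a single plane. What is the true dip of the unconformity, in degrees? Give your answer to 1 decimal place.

30.3°

Let the plane be z = a·x + b·y + c.
Hole 102−Hole 101: 127a − 822b = 20;  Hole 103−Hole 101: −40a + 661b = 20.
Solving gives a = 0.58081, b = 0.06540.
Gradient magnitude |∇z| = √(a² + b²) = √(0.33734 + 0.00428) = 0.58448.
True dip = arctan(0.58448) = 30.3°, dipping toward W (azimuth ≈ 264°).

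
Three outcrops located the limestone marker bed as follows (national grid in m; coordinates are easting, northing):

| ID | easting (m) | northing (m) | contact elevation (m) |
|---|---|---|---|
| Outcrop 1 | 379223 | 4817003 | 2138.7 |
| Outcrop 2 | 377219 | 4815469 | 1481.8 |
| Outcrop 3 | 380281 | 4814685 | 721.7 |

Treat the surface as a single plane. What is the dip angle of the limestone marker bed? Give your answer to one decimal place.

Two edge vectors: Outcrop 1→Outcrop 2 = (-2004, -1534, -656.9), Outcrop 1→Outcrop 3 = (1058, -2318, -1417).
Normal n = (Outcrop 1→Outcrop 2) × (Outcrop 1→Outcrop 3) = (650983.8, -3534668.2, 6268244).
So ∂z/∂easting = −n_x/n_z = −0.10385 and ∂z/∂northing = −n_y/n_z = 0.56390.
Gradient magnitude |∇z| = √(a² + b²) = √(0.01079 + 0.31798) = 0.57338.
True dip = arctan(0.57338) = 29.8°, dipping toward S (azimuth ≈ 170°).

29.8°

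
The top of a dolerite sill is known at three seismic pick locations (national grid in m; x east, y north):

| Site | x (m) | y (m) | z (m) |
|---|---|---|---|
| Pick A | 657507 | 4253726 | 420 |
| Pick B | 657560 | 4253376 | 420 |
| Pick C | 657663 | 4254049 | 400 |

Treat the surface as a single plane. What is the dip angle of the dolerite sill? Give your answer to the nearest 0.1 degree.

Two edge vectors: Pick A→Pick B = (53, -350, 0), Pick A→Pick C = (156, 323, -20).
Normal n = (Pick A→Pick B) × (Pick A→Pick C) = (7000, 1060, 71719).
So ∂z/∂x = −n_x/n_z = −0.09760 and ∂z/∂y = −n_y/n_z = −0.01478.
Gradient magnitude |∇z| = √(a² + b²) = √(0.00953 + 0.00022) = 0.09872.
True dip = arctan(0.09872) = 5.6°, dipping toward E (azimuth ≈ 081°).

5.6°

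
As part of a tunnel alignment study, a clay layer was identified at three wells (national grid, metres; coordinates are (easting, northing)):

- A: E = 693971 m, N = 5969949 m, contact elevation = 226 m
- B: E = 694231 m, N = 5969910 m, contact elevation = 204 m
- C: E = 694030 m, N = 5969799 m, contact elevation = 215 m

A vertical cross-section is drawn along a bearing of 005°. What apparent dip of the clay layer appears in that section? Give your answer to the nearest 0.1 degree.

2.0°

Two edge vectors: A→B = (260, -39, -22), A→C = (59, -150, -11).
Normal n = (A→B) × (A→C) = (-2871, 1562, -36699).
So ∂z/∂E = −n_x/n_z = −0.07823 and ∂z/∂N = −n_y/n_z = 0.04256.
Unit vector along 005° is (sin 5°, cos 5°) = (0.0872, 0.9962).
Slope in that direction = a·(0.0872) + b·(0.9962) = 0.03558.
Apparent dip = arctan|0.03558| = 2.0° (true dip is 5.1°, so apparent ≤ true as expected).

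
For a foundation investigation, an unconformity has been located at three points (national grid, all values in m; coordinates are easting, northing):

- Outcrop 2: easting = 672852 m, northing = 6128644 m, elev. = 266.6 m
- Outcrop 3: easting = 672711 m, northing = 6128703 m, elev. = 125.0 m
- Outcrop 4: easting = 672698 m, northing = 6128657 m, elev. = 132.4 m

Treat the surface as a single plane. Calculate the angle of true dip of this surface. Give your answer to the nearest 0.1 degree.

42.8°

Let the plane be z = a·easting + b·northing + c.
Outcrop 3−Outcrop 2: −141a + 59b = −141.6;  Outcrop 4−Outcrop 2: −154a + 13b = −134.2.
Solving gives a = 0.83786, b = −0.39766.
Gradient magnitude |∇z| = √(a² + b²) = √(0.70201 + 0.15813) = 0.92744.
True dip = arctan(0.92744) = 42.8°, dipping toward WNW (azimuth ≈ 295°).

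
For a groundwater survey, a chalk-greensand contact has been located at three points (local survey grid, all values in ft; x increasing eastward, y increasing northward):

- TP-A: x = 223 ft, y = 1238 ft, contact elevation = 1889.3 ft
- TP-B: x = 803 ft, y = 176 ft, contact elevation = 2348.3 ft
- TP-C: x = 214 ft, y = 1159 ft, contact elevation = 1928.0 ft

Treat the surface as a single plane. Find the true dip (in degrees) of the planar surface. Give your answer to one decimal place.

Let the plane be z = a·x + b·y + c.
TP-B−TP-A: 580a − 1062b = 459;  TP-C−TP-A: −9a − 79b = 38.7.
Solving gives a = −0.08737, b = −0.47992.
Gradient magnitude |∇z| = √(a² + b²) = √(0.00763 + 0.23032) = 0.48781.
True dip = arctan(0.48781) = 26.0°, dipping toward N (azimuth ≈ 010°).

26.0°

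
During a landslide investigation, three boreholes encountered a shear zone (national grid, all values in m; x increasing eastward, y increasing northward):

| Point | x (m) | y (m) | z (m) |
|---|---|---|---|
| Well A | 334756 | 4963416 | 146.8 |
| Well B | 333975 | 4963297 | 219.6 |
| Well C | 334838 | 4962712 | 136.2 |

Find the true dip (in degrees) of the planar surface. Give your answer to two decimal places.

5.37°

Let the plane be z = a·x + b·y + c.
Well B−Well A: −781a − 119b = 72.8;  Well C−Well A: 82a − 704b = −10.6.
Solving gives a = −0.09384, b = 0.00413.
Gradient magnitude |∇z| = √(a² + b²) = √(0.00881 + 0.00002) = 0.09393.
True dip = arctan(0.09393) = 5.37°, dipping toward E (azimuth ≈ 093°).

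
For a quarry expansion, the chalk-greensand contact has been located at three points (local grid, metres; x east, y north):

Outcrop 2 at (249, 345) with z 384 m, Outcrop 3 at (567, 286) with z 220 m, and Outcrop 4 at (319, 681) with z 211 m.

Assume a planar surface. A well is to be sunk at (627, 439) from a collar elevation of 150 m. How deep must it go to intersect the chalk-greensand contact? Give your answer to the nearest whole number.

25 m

Two edge vectors: Outcrop 2→Outcrop 3 = (318, -59, -164), Outcrop 2→Outcrop 4 = (70, 336, -173).
Normal n = (Outcrop 2→Outcrop 3) × (Outcrop 2→Outcrop 4) = (65311, 43534, 110978).
So ∂z/∂x = −n_x/n_z = −0.58850 and ∂z/∂y = −n_y/n_z = −0.39228.
Intercept c from Outcrop 2: 384 + 146.54 + 135.34 = 665.87.
At (627, 439): z_contact = −369.0 − 172.2 + 665.87 = 124.7 m.
Depth below ground = 150 − 124.7 = 25 m.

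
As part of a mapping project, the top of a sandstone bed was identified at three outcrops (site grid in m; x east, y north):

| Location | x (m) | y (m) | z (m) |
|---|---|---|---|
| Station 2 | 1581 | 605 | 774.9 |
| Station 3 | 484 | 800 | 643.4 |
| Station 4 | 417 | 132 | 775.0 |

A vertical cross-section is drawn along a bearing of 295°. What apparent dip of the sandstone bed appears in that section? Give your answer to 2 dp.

9.22°

Let the plane be z = a·x + b·y + c.
Station 3−Station 2: −1097a + 195b = −131.5;  Station 4−Station 2: −1164a − 473b = 0.1.
Solving gives a = 0.08337, b = −0.20537.
Unit vector along 295° is (sin 295°, cos 295°) = (-0.9063, 0.4226).
Slope in that direction = a·(-0.9063) + b·(0.4226) = −0.16235.
Apparent dip = arctan|0.16235| = 9.22° (true dip is 12.5°, so apparent ≤ true as expected).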